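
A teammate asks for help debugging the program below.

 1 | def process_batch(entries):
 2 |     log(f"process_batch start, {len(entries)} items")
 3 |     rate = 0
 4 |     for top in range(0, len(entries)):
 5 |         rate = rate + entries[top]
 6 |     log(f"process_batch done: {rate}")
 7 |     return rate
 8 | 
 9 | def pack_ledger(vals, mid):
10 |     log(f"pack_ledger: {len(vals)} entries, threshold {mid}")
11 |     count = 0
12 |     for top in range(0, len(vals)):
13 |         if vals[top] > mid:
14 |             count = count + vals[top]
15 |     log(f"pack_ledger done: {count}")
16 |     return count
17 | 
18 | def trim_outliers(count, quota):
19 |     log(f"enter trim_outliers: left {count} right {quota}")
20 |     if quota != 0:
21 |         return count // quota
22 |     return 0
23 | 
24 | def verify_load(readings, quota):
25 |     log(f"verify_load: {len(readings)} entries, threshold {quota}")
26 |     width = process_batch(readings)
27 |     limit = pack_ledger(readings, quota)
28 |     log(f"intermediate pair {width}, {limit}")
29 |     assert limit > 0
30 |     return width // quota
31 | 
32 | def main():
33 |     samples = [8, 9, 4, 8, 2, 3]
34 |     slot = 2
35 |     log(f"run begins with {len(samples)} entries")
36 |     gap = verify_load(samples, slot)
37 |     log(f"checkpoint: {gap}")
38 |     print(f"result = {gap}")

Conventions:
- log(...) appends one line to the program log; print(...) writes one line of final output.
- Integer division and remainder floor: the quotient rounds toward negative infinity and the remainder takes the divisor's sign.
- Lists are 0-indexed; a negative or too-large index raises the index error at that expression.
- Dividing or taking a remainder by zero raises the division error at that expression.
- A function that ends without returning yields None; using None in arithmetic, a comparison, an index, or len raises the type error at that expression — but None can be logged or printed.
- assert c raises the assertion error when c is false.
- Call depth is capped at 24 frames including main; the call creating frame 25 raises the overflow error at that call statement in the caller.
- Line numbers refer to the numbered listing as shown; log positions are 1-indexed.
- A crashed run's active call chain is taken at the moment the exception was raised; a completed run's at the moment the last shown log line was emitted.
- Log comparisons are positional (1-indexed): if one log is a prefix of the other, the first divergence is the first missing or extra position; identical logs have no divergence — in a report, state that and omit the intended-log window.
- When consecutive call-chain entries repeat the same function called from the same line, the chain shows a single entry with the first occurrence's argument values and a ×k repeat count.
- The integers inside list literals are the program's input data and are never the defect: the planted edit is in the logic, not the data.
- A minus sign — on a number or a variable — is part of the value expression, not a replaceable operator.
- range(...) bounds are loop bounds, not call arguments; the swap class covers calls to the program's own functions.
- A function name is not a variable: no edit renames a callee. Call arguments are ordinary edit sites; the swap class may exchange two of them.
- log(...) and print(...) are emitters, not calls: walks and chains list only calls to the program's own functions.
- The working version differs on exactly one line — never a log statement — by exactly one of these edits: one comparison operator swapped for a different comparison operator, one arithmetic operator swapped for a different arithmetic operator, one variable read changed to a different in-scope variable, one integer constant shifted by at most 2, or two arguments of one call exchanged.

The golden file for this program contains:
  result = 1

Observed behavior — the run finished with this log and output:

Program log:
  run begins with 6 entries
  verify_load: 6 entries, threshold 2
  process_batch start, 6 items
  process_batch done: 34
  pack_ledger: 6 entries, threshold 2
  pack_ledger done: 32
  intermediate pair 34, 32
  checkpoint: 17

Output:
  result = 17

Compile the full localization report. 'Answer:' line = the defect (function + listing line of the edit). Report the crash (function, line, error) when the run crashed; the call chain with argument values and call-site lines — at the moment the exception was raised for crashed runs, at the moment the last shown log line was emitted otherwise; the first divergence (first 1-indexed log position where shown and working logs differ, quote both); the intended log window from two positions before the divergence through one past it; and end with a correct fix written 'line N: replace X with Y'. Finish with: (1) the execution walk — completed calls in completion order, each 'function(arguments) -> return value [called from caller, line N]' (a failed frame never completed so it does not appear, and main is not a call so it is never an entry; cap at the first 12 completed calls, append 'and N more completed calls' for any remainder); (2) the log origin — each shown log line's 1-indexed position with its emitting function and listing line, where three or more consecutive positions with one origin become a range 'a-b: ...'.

Answer: the defect is in verify_load at line 30.
The tell: Log line 8 is where behavior first shows: 'checkpoint: 17' appears instead of 'checkpoint: 1'.
Call chain: main.
First divergence: position 8; shown 'checkpoint: 17' vs intended 'checkpoint: 1'.
Intended log window:
  6: pack_ledger done: 32
  7: intermediate pair 34, 32
  8: checkpoint: 1
Execution walk:
  process_batch([8, 9, 4, 8, 2, 3]) -> 34  [called from verify_load, line 26]
  pack_ledger([8, 9, 4, 8, 2, 3], 2) -> 32  [called from verify_load, line 27]
  verify_load([8, 9, 4, 8, 2, 3], 2) -> 17  [called from main, line 36]
Origin of each log line:
  1 — main, line 35
  2 — verify_load, line 25
  3 — process_batch, line 2
  4 — process_batch, line 6
  5 — pack_ledger, line 10
  6 — pack_ledger, line 15
  7 — verify_load, line 28
  8 — main, line 37
A correct fix: line 30: replace `quota` with `limit`.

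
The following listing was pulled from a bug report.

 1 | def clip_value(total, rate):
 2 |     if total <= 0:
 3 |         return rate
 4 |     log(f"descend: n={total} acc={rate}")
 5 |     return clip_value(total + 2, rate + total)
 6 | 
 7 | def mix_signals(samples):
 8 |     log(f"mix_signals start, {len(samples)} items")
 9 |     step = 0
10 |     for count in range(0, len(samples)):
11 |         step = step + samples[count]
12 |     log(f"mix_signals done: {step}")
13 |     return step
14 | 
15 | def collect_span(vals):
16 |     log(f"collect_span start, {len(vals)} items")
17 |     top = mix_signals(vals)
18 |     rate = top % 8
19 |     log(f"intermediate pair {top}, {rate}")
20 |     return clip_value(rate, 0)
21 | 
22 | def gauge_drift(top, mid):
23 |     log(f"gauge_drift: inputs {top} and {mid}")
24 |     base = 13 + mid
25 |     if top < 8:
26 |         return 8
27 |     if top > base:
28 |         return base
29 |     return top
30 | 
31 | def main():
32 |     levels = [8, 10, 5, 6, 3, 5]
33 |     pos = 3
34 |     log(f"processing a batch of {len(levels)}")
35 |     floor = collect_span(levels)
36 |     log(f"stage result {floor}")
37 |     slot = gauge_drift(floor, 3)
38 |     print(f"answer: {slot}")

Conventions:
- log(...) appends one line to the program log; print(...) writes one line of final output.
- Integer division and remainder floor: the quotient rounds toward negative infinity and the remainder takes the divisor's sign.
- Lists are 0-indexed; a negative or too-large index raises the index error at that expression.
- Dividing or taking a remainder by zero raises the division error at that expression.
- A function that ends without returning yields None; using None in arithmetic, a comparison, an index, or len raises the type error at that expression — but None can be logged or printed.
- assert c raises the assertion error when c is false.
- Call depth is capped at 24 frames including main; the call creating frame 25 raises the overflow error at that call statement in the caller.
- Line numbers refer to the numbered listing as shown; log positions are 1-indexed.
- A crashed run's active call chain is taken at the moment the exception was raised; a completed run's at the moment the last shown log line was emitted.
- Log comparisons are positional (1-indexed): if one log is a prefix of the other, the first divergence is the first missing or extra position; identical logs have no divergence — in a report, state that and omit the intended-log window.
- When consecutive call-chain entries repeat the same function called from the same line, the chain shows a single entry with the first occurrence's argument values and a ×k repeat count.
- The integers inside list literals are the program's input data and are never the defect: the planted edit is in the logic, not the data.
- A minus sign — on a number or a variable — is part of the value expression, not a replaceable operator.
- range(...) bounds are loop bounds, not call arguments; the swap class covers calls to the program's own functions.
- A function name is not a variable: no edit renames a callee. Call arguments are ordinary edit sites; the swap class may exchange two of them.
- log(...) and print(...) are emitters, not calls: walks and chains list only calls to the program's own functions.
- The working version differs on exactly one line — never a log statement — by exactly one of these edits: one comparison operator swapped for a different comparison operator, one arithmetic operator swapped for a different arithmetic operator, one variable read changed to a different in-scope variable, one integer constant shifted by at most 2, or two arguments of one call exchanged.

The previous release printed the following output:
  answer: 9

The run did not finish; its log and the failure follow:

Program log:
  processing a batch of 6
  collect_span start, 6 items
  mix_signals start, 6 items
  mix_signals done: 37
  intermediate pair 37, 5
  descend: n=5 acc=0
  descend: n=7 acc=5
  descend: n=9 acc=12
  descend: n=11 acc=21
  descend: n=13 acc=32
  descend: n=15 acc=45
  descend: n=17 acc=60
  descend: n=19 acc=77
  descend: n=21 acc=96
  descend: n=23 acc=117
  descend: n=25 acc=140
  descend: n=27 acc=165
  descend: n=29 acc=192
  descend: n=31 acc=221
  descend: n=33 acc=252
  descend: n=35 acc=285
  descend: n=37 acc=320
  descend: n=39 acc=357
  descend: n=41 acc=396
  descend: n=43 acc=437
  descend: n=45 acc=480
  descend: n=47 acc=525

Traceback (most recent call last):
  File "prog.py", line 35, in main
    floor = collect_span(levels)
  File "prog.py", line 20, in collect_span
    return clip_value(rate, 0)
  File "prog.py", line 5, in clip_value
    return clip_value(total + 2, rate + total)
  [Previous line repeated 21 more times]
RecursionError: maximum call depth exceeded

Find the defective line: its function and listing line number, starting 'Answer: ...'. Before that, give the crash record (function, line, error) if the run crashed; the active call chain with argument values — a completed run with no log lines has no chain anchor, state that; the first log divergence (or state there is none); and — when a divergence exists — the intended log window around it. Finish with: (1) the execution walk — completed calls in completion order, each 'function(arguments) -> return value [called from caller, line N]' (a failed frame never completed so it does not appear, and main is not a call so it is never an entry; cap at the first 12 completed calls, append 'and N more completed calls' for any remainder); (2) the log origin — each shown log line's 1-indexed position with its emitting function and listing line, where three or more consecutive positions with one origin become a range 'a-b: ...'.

Answer: the defect is in clip_value at line 5.
Core observation: Log line 7 is where behavior first shows: 'descend: n=7 acc=5' appears instead of 'descend: n=3 acc=5'.
Crash: clip_value, line 5, RecursionError.
Call chain: main -> collect_span([8, 10, 5, 6, 3, 5]) (called at line 35) -> clip_value(5, 0) (called at line 20) -> clip_value(7, 5) (called at line 5) ×21.
First divergence: position 7; shown 'descend: n=7 acc=5' vs intended 'descend: n=3 acc=5'.
Intended log window:
  5: intermediate pair 37, 5
  6: descend: n=5 acc=0
  7: descend: n=3 acc=5
  8: descend: n=1 acc=8
Execution walk:
  mix_signals([8, 10, 5, 6, 3, 5]) -> 37  [called from collect_span, line 17]
Log origins:
  1: logged in main at line 34
  2: logged in collect_span at line 16
  3: logged in mix_signals at line 8
  4: logged in mix_signals at line 12
  5: logged in collect_span at line 19
  6-27: logged in clip_value at line 4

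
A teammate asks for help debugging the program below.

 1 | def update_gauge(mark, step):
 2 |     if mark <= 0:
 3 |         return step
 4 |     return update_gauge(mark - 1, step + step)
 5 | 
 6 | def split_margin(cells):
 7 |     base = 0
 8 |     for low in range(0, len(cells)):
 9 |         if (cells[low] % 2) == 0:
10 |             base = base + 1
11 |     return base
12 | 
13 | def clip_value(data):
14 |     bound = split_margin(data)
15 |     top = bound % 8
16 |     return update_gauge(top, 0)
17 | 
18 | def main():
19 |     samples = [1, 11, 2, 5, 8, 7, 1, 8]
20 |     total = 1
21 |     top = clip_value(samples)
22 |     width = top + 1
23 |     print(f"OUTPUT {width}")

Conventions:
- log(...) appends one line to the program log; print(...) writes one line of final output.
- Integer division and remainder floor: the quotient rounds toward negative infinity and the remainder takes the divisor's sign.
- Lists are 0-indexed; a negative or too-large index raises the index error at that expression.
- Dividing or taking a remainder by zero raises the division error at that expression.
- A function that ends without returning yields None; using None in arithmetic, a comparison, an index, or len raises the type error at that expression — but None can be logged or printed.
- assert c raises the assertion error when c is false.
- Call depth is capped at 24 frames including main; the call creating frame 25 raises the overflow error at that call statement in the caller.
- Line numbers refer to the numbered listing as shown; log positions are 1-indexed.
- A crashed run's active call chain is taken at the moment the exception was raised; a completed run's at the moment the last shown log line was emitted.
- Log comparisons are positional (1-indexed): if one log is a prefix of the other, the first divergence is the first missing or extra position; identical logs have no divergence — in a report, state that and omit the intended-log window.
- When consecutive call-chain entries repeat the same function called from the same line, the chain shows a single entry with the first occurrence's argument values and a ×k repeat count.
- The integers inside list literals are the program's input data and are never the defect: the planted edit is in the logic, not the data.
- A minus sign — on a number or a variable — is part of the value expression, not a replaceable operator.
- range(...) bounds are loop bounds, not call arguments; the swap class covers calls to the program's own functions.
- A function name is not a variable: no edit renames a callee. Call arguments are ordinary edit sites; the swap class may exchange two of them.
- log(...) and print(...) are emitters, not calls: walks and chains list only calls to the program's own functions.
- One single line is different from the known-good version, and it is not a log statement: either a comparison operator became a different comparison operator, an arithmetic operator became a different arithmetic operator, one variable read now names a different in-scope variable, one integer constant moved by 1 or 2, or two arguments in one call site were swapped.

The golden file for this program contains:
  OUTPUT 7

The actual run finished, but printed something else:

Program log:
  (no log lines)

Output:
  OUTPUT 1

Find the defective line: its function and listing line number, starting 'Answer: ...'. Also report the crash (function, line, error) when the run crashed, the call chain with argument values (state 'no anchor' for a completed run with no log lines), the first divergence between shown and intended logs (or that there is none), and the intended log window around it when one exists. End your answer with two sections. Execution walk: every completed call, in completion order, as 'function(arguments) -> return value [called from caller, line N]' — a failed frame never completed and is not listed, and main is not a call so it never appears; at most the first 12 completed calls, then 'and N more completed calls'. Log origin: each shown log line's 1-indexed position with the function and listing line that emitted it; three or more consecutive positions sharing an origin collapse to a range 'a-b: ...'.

Answer: the defect is in update_gauge at line 4.
Key fact: The two runs log identically and part ways only at the printed values.
Call chain: (no anchor — the run completed with no log lines).
First divergence: none (the log streams are identical).
Execution walk:
  split_margin([1, 11, 2, 5, 8, 7, 1, 8]) -> 3  [called from clip_value, line 14]
  update_gauge(0, 0) -> 0  [called from update_gauge, line 4]
  update_gauge(1, 0) -> 0  [called from update_gauge, line 4]
  update_gauge(2, 0) -> 0  [called from update_gauge, line 4]
  update_gauge(3, 0) -> 0  [called from clip_value, line 16]
  clip_value([1, 11, 2, 5, 8, 7, 1, 8]) -> 0  [called from main, line 21]
Log origin:
  (no log lines)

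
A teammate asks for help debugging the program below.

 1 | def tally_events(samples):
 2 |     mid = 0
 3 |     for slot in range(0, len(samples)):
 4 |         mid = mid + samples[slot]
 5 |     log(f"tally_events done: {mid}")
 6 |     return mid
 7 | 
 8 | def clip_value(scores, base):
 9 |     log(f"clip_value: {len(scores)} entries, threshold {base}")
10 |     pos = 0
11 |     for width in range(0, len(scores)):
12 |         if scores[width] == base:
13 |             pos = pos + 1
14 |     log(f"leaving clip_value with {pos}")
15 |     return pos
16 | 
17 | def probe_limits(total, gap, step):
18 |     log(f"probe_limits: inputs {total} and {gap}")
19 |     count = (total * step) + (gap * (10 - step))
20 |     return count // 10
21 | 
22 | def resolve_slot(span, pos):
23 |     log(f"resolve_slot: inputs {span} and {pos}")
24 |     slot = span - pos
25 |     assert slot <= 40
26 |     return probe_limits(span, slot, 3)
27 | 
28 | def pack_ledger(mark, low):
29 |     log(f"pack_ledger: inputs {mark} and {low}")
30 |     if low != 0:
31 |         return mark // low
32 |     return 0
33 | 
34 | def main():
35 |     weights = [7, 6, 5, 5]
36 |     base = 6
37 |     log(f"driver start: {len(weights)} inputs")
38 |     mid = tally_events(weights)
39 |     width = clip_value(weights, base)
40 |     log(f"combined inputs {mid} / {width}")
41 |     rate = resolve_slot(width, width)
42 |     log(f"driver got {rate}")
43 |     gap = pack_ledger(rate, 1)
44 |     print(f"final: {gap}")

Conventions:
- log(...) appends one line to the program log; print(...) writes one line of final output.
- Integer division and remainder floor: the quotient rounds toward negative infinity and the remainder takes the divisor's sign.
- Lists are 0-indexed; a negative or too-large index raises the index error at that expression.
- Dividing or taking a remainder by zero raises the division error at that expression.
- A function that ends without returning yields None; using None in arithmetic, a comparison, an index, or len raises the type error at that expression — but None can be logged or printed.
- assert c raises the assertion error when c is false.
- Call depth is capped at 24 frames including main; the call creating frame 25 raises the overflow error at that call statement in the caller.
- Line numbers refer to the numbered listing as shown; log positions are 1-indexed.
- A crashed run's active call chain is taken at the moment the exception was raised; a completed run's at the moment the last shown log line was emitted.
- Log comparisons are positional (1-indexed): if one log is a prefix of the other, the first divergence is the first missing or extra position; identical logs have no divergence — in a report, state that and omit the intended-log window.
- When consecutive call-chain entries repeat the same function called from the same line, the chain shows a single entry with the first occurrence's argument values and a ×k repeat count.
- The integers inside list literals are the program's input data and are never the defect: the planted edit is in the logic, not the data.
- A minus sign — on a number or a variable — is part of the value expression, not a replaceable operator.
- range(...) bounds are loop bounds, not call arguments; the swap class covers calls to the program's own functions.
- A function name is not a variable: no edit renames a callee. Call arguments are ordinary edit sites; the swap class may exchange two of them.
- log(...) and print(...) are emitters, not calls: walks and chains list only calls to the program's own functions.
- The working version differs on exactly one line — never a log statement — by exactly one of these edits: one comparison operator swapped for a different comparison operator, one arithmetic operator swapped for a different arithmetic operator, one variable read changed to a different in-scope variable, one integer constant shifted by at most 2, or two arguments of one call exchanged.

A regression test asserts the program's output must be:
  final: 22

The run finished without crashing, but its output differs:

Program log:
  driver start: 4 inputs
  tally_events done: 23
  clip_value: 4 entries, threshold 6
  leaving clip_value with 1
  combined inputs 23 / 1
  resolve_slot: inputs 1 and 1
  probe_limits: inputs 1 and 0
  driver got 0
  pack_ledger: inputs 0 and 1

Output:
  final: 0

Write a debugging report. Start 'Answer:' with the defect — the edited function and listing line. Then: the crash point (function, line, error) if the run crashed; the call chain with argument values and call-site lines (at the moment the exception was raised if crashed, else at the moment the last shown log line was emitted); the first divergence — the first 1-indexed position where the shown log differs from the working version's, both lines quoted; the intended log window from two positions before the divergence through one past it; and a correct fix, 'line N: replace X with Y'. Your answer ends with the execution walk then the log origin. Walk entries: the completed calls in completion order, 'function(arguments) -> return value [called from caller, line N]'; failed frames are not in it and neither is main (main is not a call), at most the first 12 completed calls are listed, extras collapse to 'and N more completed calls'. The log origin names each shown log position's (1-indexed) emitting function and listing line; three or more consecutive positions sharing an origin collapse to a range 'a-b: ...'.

Answer: the defect is in main at line 41.
Key observation: The earliest visible damage is log position 6 — 'resolve_slot: inputs 1 and 1' rather than the intended 'resolve_slot: inputs 23 and 1'.
Call chain: main -> pack_ledger(0, 1) (called at line 43).
First divergence: position 6; shown 'resolve_slot: inputs 1 and 1' vs intended 'resolve_slot: inputs 23 and 1'.
Intended log window:
  4: leaving clip_value with 1
  5: combined inputs 23 / 1
  6: resolve_slot: inputs 23 and 1
  7: probe_limits: inputs 23 and 22
Execution walk:
  tally_events([7, 6, 5, 5]) -> 23  [called from main, line 38]
  clip_value([7, 6, 5, 5], 6) -> 1  [called from main, line 39]
  probe_limits(1, 0, 3) -> 0  [called from resolve_slot, line 26]
  resolve_slot(1, 1) -> 0  [called from main, line 41]
  pack_ledger(0, 1) -> 0  [called from main, line 43]
Log origin:
  1: emitted by main (line 37)
  2: emitted by tally_events (line 5)
  3: emitted by clip_value (line 9)
  4: emitted by clip_value (line 14)
  5: emitted by main (line 40)
  6: emitted by resolve_slot (line 23)
  7: emitted by probe_limits (line 18)
  8: emitted by main (line 42)
  9: emitted by pack_ledger (line 29)
A correct fix: line 41: replace `resolve_slot(width, width)` with `resolve_slot(mid, width)`.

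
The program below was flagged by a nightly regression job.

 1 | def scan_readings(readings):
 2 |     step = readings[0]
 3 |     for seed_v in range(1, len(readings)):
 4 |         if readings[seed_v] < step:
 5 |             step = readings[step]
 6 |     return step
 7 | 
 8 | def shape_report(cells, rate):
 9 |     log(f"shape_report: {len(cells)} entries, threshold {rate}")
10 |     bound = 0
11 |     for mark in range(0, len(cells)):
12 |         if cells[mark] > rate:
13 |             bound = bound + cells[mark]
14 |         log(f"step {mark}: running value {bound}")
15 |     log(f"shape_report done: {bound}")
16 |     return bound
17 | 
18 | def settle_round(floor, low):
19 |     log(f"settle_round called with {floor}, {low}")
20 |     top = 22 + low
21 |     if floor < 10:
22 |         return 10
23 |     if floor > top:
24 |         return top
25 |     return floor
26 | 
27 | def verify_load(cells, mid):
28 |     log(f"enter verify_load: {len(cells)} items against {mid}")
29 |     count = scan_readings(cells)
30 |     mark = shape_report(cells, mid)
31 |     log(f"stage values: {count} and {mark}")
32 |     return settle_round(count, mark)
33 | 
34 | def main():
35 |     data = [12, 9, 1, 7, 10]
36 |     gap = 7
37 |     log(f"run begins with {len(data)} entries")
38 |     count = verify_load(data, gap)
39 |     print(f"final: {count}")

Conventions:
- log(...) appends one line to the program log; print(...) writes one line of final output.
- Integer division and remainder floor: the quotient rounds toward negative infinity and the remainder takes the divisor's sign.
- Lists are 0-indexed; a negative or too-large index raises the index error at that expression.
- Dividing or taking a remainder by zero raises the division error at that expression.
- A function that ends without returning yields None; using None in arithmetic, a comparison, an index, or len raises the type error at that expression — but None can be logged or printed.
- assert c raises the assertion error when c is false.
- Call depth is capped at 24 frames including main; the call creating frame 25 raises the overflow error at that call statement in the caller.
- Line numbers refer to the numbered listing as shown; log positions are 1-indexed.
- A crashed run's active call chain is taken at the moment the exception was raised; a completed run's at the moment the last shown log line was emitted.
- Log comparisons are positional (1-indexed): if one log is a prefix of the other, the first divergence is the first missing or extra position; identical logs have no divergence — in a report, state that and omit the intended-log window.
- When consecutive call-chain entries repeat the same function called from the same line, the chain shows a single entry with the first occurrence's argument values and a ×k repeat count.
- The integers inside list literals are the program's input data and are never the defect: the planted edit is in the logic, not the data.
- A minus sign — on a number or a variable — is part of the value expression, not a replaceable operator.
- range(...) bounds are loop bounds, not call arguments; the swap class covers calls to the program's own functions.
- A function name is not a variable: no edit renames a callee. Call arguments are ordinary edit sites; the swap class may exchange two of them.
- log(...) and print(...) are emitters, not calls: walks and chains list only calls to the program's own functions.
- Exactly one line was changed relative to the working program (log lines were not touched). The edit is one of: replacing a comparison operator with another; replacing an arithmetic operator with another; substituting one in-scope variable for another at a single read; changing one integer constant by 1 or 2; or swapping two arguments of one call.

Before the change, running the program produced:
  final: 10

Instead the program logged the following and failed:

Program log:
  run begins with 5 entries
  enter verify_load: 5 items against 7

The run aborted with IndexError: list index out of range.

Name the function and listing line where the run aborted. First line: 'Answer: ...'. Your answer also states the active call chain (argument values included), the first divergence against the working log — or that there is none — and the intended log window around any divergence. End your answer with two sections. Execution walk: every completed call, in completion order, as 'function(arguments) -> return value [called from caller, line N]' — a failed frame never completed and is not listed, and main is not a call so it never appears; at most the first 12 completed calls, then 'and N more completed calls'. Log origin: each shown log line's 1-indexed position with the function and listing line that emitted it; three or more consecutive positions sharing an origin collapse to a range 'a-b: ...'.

Answer: the error was raised in scan_readings, line 5.
Core observation: The log ends early — 2 lines, where the working version next logs 'shape_report: 5 entries, threshold 7'.
Call chain: main -> verify_load([12, 9, 1, 7, 10], 7) (called at line 38) -> scan_readings([12, 9, 1, 7, 10]) (called at line 29).
First divergence: position 3 — the faulty run's log ends after 2 lines; the working version continues with 'shape_report: 5 entries, threshold 7'.
Intended log window:
  1: run begins with 5 entries
  2: enter verify_load: 5 items against 7
  3: shape_report: 5 entries, threshold 7
  4: step 0: running value 12
Execution walk:
  (no call completed)
Origin of each log line:
  1: logged in main at line 37
  2: logged in verify_load at line 28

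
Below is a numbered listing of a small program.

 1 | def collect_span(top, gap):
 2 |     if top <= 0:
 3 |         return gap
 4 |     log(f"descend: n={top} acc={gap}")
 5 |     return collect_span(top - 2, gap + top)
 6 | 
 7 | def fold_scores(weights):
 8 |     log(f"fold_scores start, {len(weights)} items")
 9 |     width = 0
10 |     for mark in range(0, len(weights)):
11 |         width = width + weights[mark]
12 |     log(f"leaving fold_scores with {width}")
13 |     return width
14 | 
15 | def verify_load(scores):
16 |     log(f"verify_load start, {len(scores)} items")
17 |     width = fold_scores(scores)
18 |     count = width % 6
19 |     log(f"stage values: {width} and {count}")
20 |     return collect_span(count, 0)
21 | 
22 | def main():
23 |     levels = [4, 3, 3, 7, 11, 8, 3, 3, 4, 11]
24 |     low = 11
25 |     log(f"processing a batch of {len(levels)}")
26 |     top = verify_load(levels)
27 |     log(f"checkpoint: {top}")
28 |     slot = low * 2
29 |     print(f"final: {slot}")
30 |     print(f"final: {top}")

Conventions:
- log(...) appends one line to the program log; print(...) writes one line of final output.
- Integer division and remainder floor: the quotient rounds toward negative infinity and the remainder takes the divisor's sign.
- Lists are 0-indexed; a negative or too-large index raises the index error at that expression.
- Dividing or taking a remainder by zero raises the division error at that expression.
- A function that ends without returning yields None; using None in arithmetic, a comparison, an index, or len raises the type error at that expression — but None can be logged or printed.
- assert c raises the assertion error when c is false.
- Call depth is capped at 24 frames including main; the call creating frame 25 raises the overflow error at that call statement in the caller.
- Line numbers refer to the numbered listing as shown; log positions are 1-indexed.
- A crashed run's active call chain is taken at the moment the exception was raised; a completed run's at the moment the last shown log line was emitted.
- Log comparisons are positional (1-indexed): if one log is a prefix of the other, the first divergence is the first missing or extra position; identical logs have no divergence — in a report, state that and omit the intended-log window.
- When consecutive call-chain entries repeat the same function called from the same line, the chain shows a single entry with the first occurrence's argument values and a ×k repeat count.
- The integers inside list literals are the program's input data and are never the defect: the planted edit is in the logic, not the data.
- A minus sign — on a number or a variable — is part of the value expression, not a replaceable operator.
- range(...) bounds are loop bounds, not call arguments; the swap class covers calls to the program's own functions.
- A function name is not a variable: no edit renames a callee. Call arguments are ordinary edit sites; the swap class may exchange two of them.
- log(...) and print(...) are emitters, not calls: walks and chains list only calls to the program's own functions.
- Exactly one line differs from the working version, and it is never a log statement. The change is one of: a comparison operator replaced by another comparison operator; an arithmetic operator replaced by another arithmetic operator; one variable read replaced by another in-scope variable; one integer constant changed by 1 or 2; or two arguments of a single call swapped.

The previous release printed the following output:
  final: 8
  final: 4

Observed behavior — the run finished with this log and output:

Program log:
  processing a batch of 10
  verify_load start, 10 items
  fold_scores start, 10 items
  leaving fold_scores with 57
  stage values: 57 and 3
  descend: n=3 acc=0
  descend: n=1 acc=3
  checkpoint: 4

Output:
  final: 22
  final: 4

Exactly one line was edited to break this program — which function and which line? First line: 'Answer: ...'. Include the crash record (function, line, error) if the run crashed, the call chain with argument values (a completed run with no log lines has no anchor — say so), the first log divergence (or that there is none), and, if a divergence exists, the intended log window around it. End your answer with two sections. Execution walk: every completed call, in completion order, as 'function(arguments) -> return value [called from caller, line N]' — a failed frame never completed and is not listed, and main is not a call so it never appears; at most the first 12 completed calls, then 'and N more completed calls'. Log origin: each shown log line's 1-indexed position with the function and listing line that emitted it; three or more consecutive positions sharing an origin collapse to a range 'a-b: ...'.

Answer: the defect is in main at line 28.
The tell: Nothing in the log betrays the bug — only the output does.
Call chain: main.
First divergence: there is none — every log position agrees.
Execution walk:
  fold_scores([4, 3, 3, 7, 11, 8, 3, 3, 4, 11]) -> 57  [called from verify_load, line 17]
  collect_span(-1, 4) -> 4  [called from collect_span, line 5]
  collect_span(1, 3) -> 4  [called from collect_span, line 5]
  collect_span(3, 0) -> 4  [called from verify_load, line 20]
  verify_load([4, 3, 3, 7, 11, 8, 3, 3, 4, 11]) -> 4  [called from main, line 26]
Log origins:
  1: emitted by main (line 25)
  2: emitted by verify_load (line 16)
  3: emitted by fold_scores (line 8)
  4: emitted by fold_scores (line 12)
  5: emitted by verify_load (line 19)
  6: emitted by collect_span (line 4)
  7: emitted by collect_span (line 4)
  8: emitted by main (line 27)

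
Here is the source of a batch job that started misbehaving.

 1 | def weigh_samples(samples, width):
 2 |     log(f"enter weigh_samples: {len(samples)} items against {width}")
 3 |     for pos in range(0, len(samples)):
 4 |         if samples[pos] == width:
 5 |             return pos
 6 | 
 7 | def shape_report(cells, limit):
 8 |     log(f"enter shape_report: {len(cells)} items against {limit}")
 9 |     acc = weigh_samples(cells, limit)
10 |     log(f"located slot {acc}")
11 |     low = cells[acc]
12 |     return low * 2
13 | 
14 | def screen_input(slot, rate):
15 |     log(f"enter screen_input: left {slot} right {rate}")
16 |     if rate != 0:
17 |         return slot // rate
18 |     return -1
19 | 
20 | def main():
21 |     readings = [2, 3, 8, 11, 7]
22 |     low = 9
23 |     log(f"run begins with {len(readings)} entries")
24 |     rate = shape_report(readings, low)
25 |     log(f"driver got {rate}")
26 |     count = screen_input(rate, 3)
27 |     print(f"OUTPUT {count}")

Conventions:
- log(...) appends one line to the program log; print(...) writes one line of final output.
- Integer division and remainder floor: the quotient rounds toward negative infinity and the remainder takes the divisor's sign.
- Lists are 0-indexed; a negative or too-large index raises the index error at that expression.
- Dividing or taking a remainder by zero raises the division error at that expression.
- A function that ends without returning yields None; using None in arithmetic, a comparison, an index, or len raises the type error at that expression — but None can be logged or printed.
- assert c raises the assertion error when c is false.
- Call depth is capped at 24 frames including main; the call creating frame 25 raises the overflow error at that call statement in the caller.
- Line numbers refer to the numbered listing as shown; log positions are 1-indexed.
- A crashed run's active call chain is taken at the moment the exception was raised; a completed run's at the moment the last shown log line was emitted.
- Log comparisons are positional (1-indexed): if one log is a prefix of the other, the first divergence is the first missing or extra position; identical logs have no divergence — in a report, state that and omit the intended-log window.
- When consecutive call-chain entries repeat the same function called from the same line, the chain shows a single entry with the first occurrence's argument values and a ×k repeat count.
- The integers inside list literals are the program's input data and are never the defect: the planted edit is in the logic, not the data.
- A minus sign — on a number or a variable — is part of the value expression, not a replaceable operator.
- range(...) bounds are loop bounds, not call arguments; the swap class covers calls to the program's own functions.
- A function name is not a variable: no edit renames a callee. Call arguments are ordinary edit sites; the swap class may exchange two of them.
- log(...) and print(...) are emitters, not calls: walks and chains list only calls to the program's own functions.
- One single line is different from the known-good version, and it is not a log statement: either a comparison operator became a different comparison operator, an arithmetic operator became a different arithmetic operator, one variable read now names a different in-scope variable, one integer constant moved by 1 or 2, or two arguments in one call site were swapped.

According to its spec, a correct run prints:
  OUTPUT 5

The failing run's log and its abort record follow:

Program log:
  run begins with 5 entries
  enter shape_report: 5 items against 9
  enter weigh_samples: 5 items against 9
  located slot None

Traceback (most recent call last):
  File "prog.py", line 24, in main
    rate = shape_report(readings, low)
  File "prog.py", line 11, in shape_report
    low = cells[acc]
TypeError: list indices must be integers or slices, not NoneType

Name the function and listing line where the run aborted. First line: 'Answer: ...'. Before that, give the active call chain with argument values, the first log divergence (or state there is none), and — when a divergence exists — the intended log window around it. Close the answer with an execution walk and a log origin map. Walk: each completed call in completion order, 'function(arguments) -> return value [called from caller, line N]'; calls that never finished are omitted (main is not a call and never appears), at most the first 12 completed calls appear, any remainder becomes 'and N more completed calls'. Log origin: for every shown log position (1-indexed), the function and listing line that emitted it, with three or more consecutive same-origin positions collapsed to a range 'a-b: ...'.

Answer: the error was raised in shape_report, line 11.
Core observation: Position 2 is the first bad log line: 'enter shape_report: 5 items against 9' should read 'enter shape_report: 5 items against 8'.
Call chain: main -> shape_report([2, 3, 8, 11, 7], 9) (called at line 24).
First divergence: position 2; shown 'enter shape_report: 5 items against 9' vs intended 'enter shape_report: 5 items against 8'.
Intended log window:
  1: run begins with 5 entries
  2: enter shape_report: 5 items against 8
  3: enter weigh_samples: 5 items against 8
Execution walk:
  weigh_samples([2, 3, 8, 11, 7], 9) -> None  [called from shape_report, line 9]
Origin of each log line:
  1: logged in main at line 23
  2: logged in shape_report at line 8
  3: logged in weigh_samples at line 2
  4: logged in shape_report at line 10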